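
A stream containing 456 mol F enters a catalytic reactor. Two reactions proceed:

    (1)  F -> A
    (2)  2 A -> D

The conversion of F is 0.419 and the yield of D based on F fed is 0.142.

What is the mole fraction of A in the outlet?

Conversion of F: F consumed = 1ξ₁ = 0.419 × 456 → ξ₁ = 191.1 mol.
Yield of D: 1ξ₂ / 456 = 0.142 → ξ₂ = 64.75 mol.
Outlet amounts (n = n₀ + Σ ν·ξ):
  F: 456 − 1(191.1) = 264.9
  A: 0 + 1(191.1) − 2(64.75) = 61.56
  D: 0 + 1(64.75) = 64.75
Total out = 391.2 mol; y_A = 61.56 / 391.2 = 0.1573.

0.157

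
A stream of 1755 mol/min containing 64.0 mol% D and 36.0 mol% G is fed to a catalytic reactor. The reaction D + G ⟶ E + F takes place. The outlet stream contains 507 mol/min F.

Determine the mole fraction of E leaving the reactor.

0.289

For F: n = n₀ + 1ξ → 507 = 0 + 1ξ, giving ξ = 507 mol/min.
Outlet amounts (n = n₀ + ν ξ):
  D: 1123 − 1(507) = 616.2
  G: 631.8 − 1(507) = 124.8
  E: 0 + 1(507) = 507
  F: 0 + 1(507) = 507
Total out = 1755 mol/min; y_E = 507 / 1755 = 0.2889.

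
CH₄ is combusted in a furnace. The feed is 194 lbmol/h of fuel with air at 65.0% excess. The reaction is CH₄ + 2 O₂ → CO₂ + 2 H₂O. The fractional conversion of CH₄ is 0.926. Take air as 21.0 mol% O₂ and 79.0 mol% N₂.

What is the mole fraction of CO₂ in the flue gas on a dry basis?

0.0623

Stoichiometric O₂ = 2 × 194 = 388 lbmol/h; O₂ fed = 388 × 1.650 = 640.2 lbmol/h.
N₂ fed = 640.2 × 79/21 = 2408 lbmol/h.
Fuel reacted = 0.926 × 194 → ξ = 179.6 lbmol/h.
Outlet (n = n₀ + ν ξ):
  CH₄: 194 − 1(179.6) = 14.36
  O₂: 640.2 − 2(179.6) = 280.9
  N₂: 2408 (inert)
  CO₂: 0 + 1(179.6) = 179.6
  H₂O: 0 + 2(179.6) = 359.3
Dry total = 2883 lbmol/h; y_CO₂ (dry) = 179.6 / 2883 = 0.06231.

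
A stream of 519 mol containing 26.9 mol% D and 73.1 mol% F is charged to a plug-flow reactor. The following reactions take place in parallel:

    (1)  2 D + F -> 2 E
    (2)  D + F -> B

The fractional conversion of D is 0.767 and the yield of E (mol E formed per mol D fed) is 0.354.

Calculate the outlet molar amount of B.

57.7 mol

Yield of E: 2ξ₁ / 139.6 = 0.354 → ξ₁ = 24.71 mol.
Conversion of D: 2ξ₁ + 1ξ₂ = 0.767 × 139.6 = 107.1 → ξ₂ = 57.66 mol.
Outlet amounts (n = n₀ + Σ ν·ξ):
  D: 139.6 − 2(24.71) − 1(57.66) = 32.53
  F: 379.4 − 1(24.71) − 1(57.66) = 297
  E: 0 + 2(24.71) = 49.42
  B: 0 + 1(57.66) = 57.66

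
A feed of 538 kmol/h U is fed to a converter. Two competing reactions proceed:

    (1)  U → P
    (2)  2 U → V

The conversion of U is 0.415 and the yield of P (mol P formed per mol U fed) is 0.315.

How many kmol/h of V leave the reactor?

Yield of P: 1ξ₁ / 538 = 0.315 → ξ₁ = 169.5 kmol/h.
Conversion of U: 1ξ₁ + 2ξ₂ = 0.415 × 538 = 223.3 → ξ₂ = 26.9 kmol/h.
Outlet amounts (n = n₀ + Σ ν·ξ):
  U: 538 − 1(169.5) − 2(26.9) = 314.7
  P: 0 + 1(169.5) = 169.5
  V: 0 + 1(26.9) = 26.9

26.9 kmol/h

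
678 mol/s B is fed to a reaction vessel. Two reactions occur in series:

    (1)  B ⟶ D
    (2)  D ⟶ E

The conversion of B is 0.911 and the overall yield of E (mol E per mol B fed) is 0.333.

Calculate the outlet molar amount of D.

Conversion of B: B consumed = 1ξ₁ = 0.911 × 678 → ξ₁ = 617.7 mol/s.
Yield of E: 1ξ₂ / 678 = 0.333 → ξ₂ = 225.8 mol/s.
Outlet amounts (n = n₀ + Σ ν·ξ):
  B: 678 − 1(617.7) = 60.34
  D: 0 + 1(617.7) − 1(225.8) = 391.9
  E: 0 + 1(225.8) = 225.8

392 mol/s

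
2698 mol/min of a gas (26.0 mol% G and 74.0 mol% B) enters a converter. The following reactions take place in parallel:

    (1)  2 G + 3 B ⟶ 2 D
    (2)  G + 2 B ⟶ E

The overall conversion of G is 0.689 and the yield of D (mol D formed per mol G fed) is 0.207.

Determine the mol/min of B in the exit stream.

Yield of D: 2ξ₁ / 701.5 = 0.207 → ξ₁ = 72.6 mol/min.
Conversion of G: 2ξ₁ + 1ξ₂ = 0.689 × 701.5 = 483.3 → ξ₂ = 338.1 mol/min.
Outlet amounts (n = n₀ + Σ ν·ξ):
  G: 701.5 − 2(72.6) − 1(338.1) = 218.2
  B: 1997 − 3(72.6) − 2(338.1) = 1102
  D: 0 + 2(72.6) = 145.2
  E: 0 + 1(338.1) = 338.1

1100 mol/min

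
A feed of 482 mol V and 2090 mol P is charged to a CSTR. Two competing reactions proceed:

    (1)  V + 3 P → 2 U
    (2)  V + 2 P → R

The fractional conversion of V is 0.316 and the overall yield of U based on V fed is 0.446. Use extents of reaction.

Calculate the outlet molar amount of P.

1680 mol

Yield of U: 2ξ₁ / 482 = 0.446 → ξ₁ = 107.5 mol.
Conversion of V: 1ξ₁ + 1ξ₂ = 0.316 × 482 = 152.3 → ξ₂ = 44.83 mol.
Outlet amounts (n = n₀ + Σ ν·ξ):
  V: 482 − 1(107.5) − 1(44.83) = 329.7
  P: 2090 − 3(107.5) − 2(44.83) = 1678
  U: 0 + 2(107.5) = 215
  R: 0 + 1(44.83) = 44.83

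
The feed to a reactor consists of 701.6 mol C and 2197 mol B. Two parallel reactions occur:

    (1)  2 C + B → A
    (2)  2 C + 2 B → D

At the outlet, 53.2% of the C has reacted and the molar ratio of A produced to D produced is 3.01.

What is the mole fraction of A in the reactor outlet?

Conversion of C: C consumed = 0.532 × 701.6 = 373.3 mol = 2ξ₁ + 2ξ₂.
Selectivity: 1ξ₁ / (1ξ₂) = 3.01 → ξ₁ = 3.01 ξ₂.
Substitute: (2·3.01 + 2) ξ₂ = 373.3 → ξ₂ = 46.54 mol, ξ₁ = 140.1 mol.
Outlet amounts (n = n₀ + Σ ν·ξ):
  C: 701.6 − 2(140.1) − 2(46.54) = 328.3
  B: 2197 − 1(140.1) − 2(46.54) = 1964
  A: 0 + 1(140.1) = 140.1
  D: 0 + 1(46.54) = 46.54
Total out = 2479 mol; y_A = 140.1 / 2479 = 0.05651.

0.0565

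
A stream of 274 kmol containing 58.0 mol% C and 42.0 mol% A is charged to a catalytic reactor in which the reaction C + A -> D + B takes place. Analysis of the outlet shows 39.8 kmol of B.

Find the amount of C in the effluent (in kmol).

For B: n = n₀ + 1ξ → 39.8 = 0 + 1ξ, giving ξ = 39.8 kmol.
Outlet amounts (n = n₀ + ν ξ):
  C: 158.9 − 1(39.8) = 119.1
  A: 115.1 − 1(39.8) = 75.28
  D: 0 + 1(39.8) = 39.8
  B: 0 + 1(39.8) = 39.8

119 kmol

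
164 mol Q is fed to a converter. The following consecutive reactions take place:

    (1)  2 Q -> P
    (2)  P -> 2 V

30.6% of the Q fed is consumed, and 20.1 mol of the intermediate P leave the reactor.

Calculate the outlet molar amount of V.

9.98 mol

Conversion of Q: Q consumed = 2ξ₁ = 0.306 × 164 → ξ₁ = 25.09 mol.
P balance: n_P = 0 + 1ξ₁ − 1ξ₂ = 20.1 → ξ₂ = (1·25.09 − 20.1)/1 = 4.992 mol.
Outlet amounts (n = n₀ + Σ ν·ξ):
  Q: 164 − 2(25.09) = 113.8
  P: 0 + 1(25.09) − 1(4.992) = 20.1
  V: 0 + 2(4.992) = 9.984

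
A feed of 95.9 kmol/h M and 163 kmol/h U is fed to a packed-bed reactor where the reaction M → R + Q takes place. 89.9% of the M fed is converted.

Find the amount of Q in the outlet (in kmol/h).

86.2 kmol/h

M reacted = 0.899 × 95.9 = 86.21 kmol/h; ν_M = −1, so ξ = 86.21/1 = 86.21 kmol/h.
Outlet amounts (n = n₀ + ν ξ):
  M: 95.9 − 1(86.21) = 9.686
  R: 0 + 1(86.21) = 86.21
  Q: 0 + 1(86.21) = 86.21
  U: 163 (inert)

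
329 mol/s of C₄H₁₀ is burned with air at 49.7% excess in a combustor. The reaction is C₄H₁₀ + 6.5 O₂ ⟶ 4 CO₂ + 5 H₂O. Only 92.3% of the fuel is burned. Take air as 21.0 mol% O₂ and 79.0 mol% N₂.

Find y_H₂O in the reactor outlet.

0.0947

Stoichiometric O₂ = 6.5 × 329 = 2138 mol/s; O₂ fed = 2138 × 1.497 = 3201 mol/s.
N₂ fed = 3201 × 79/21 = 12040 mol/s.
Fuel reacted = 0.923 × 329 → ξ = 303.7 mol/s.
Outlet (n = n₀ + ν ξ):
  C₄H₁₀: 329 − 1(303.7) = 25.33
  O₂: 3201 − 6.5(303.7) = 1227
  N₂: 12040 (inert)
  CO₂: 0 + 4(303.7) = 1215
  H₂O: 0 + 5(303.7) = 1518
Total out = 16030 mol/s; y_H₂O = 1518 / 16030 = 0.09472.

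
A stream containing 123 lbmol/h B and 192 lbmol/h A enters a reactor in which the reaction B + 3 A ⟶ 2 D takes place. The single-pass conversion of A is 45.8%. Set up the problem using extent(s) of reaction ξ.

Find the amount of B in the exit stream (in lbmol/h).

93.7 lbmol/h

A reacted = 0.458 × 192 = 87.94 lbmol/h; ν_A = −3, so ξ = 87.94/3 = 29.31 lbmol/h.
Outlet amounts (n = n₀ + ν ξ):
  B: 123 − 1(29.31) = 93.69
  A: 192 − 3(29.31) = 104.1
  D: 0 + 2(29.31) = 58.62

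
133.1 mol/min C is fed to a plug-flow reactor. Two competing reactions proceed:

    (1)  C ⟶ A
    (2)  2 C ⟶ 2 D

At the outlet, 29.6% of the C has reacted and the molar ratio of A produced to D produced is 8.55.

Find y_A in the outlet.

Conversion of C: C consumed = 0.296 × 133.1 = 39.4 mol/min = 1ξ₁ + 2ξ₂.
Selectivity: 1ξ₁ / (2ξ₂) = 8.55 → ξ₁ = 17.1 ξ₂.
Substitute: (1·17.1 + 2) ξ₂ = 39.4 → ξ₂ = 2.063 mol/min, ξ₁ = 35.27 mol/min.
Outlet amounts (n = n₀ + Σ ν·ξ):
  C: 133.1 − 1(35.27) − 2(2.063) = 93.7
  A: 0 + 1(35.27) = 35.27
  D: 0 + 2(2.063) = 4.125
Total out = 133.1 mol/min; y_A = 35.27 / 133.1 = 0.265.

0.265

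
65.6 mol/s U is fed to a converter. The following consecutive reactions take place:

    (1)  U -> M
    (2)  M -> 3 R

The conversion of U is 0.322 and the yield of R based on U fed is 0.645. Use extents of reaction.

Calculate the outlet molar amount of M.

Conversion of U: U consumed = 1ξ₁ = 0.322 × 65.6 → ξ₁ = 21.12 mol/s.
Yield of R: 3ξ₂ / 65.6 = 0.645 → ξ₂ = 14.1 mol/s.
Outlet amounts (n = n₀ + Σ ν·ξ):
  U: 65.6 − 1(21.12) = 44.48
  M: 0 + 1(21.12) − 1(14.1) = 7.019
  R: 0 + 3(14.1) = 42.31

7.02 mol/s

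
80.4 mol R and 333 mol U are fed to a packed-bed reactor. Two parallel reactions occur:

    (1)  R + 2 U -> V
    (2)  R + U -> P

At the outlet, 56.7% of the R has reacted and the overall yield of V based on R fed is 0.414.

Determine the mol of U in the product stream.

Yield of V: 1ξ₁ / 80.4 = 0.414 → ξ₁ = 33.29 mol.
Conversion of R: 1ξ₁ + 1ξ₂ = 0.567 × 80.4 = 45.59 → ξ₂ = 12.3 mol.
Outlet amounts (n = n₀ + Σ ν·ξ):
  R: 80.4 − 1(33.29) − 1(12.3) = 34.81
  U: 333 − 2(33.29) − 1(12.3) = 254.1
  V: 0 + 1(33.29) = 33.29
  P: 0 + 1(12.3) = 12.3

254 mol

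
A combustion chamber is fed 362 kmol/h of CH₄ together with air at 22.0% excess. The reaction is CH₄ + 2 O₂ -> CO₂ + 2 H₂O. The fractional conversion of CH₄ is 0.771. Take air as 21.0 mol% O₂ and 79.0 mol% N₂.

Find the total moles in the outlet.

Stoichiometric O₂ = 2 × 362 = 724 kmol/h; O₂ fed = 724 × 1.220 = 883.3 kmol/h.
N₂ fed = 883.3 × 79/21 = 3323 kmol/h.
Fuel reacted = 0.771 × 362 → ξ = 279.1 kmol/h.
Outlet (n = n₀ + ν ξ):
  CH₄: 362 − 1(279.1) = 82.9
  O₂: 883.3 − 2(279.1) = 325.1
  N₂: 3323 (inert)
  CO₂: 0 + 1(279.1) = 279.1
  H₂O: 0 + 2(279.1) = 558.2
Total out = 82.9 + 325.1 + 3323 + 279.1 + 558.2 = 4568 kmol/h.

4570 kmol/h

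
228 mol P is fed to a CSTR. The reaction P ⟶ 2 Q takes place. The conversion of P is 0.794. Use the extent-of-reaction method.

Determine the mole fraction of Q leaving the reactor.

0.885

P reacted = 0.794 × 228 = 181 mol; ν_P = −1, so ξ = 181/1 = 181 mol.
Outlet amounts (n = n₀ + ν ξ):
  P: 228 − 1(181) = 46.97
  Q: 0 + 2(181) = 362.1
Total out = 409 mol; y_Q = 362.1 / 409 = 0.8852.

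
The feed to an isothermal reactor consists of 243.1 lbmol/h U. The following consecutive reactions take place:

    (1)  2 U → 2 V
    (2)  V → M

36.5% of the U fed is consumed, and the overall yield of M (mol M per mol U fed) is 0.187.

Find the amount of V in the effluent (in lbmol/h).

Conversion of U: U consumed = 2ξ₁ = 0.365 × 243.1 → ξ₁ = 44.37 lbmol/h.
Yield of M: 1ξ₂ / 243.1 = 0.187 → ξ₂ = 45.46 lbmol/h.
Outlet amounts (n = n₀ + Σ ν·ξ):
  U: 243.1 − 2(44.37) = 154.4
  V: 0 + 2(44.37) − 1(45.46) = 43.27
  M: 0 + 1(45.46) = 45.46

43.3 lbmol/h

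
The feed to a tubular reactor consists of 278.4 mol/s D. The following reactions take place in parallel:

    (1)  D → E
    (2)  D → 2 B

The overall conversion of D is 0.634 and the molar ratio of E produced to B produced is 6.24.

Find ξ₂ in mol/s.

ξ₂ = 13.1 mol/s

Conversion of D: D consumed = 0.634 × 278.4 = 176.5 mol/s = 1ξ₁ + 1ξ₂.
Selectivity: 1ξ₁ / (2ξ₂) = 6.24 → ξ₁ = 12.48 ξ₂.
Substitute: (1·12.48 + 1) ξ₂ = 176.5 → ξ₂ = 13.09 mol/s, ξ₁ = 163.4 mol/s.
Outlet amounts (n = n₀ + Σ ν·ξ):
  D: 278.4 − 1(163.4) − 1(13.09) = 101.9
  E: 0 + 1(163.4) = 163.4
  B: 0 + 2(13.09) = 26.19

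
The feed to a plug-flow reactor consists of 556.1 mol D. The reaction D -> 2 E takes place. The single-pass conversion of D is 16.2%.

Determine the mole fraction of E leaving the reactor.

D reacted = 0.162 × 556.1 = 90.09 mol; ν_D = −1, so ξ = 90.09/1 = 90.09 mol.
Outlet amounts (n = n₀ + ν ξ):
  D: 556.1 − 1(90.09) = 466
  E: 0 + 2(90.09) = 180.2
Total out = 646.2 mol; y_E = 180.2 / 646.2 = 0.2788.

0.279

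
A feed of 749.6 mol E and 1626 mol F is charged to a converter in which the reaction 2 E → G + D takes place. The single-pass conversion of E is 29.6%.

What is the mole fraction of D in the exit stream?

0.0467

E reacted = 0.296 × 749.6 = 221.9 mol; ν_E = −2, so ξ = 221.9/2 = 110.9 mol.
Outlet amounts (n = n₀ + ν ξ):
  E: 749.6 − 2(110.9) = 527.7
  G: 0 + 1(110.9) = 110.9
  D: 0 + 1(110.9) = 110.9
  F: 1626 (inert)
Total out = 2376 mol; y_D = 110.9 / 2376 = 0.0467.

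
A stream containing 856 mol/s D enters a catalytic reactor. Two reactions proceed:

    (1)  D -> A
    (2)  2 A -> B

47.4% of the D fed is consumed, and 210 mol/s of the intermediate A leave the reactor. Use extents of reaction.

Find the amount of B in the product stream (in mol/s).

Conversion of D: D consumed = 1ξ₁ = 0.474 × 856 → ξ₁ = 405.7 mol/s.
A balance: n_A = 0 + 1ξ₁ − 2ξ₂ = 210 → ξ₂ = (1·405.7 − 210)/2 = 97.87 mol/s.
Outlet amounts (n = n₀ + Σ ν·ξ):
  D: 856 − 1(405.7) = 450.3
  A: 0 + 1(405.7) − 2(97.87) = 210
  B: 0 + 1(97.87) = 97.87

97.9 mol/s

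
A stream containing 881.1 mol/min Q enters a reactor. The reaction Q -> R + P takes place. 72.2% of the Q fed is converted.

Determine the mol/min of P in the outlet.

Q reacted = 0.722 × 881.1 = 636.2 mol/min; ν_Q = −1, so ξ = 636.2/1 = 636.2 mol/min.
Outlet amounts (n = n₀ + ν ξ):
  Q: 881.1 − 1(636.2) = 244.9
  R: 0 + 1(636.2) = 636.2
  P: 0 + 1(636.2) = 636.2

636 mol/min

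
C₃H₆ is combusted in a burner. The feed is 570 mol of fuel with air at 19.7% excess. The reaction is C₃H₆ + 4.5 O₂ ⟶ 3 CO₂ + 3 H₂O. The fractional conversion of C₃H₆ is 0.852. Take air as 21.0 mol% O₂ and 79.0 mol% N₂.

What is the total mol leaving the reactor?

15400 mol

Stoichiometric O₂ = 4.5 × 570 = 2565 mol; O₂ fed = 2565 × 1.197 = 3070 mol.
N₂ fed = 3070 × 79/21 = 11550 mol.
Fuel reacted = 0.852 × 570 → ξ = 485.6 mol.
Outlet (n = n₀ + ν ξ):
  C₃H₆: 570 − 1(485.6) = 84.36
  O₂: 3070 − 4.5(485.6) = 884.9
  N₂: 11550 (inert)
  CO₂: 0 + 3(485.6) = 1457
  H₂O: 0 + 3(485.6) = 1457
Total out = 84.36 + 884.9 + 11550 + 1457 + 1457 = 15430 mol.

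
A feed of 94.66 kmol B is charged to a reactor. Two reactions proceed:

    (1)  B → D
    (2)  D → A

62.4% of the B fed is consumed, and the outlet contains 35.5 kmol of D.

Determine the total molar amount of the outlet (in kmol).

Conversion of B: B consumed = 1ξ₁ = 0.624 × 94.66 → ξ₁ = 59.07 kmol.
D balance: n_D = 0 + 1ξ₁ − 1ξ₂ = 35.5 → ξ₂ = (1·59.07 − 35.5)/1 = 23.57 kmol.
Outlet amounts (n = n₀ + Σ ν·ξ):
  B: 94.66 − 1(59.07) = 35.59
  D: 0 + 1(59.07) − 1(23.57) = 35.5
  A: 0 + 1(23.57) = 23.57
Total out = 35.59 + 35.5 + 23.57 = 94.66 kmol.

94.7 kmol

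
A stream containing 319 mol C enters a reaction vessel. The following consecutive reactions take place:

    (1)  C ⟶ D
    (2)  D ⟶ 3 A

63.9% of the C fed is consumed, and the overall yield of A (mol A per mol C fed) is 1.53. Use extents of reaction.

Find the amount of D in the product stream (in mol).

41.2 mol

Conversion of C: C consumed = 1ξ₁ = 0.639 × 319 → ξ₁ = 203.8 mol.
Yield of A: 3ξ₂ / 319 = 1.53 → ξ₂ = 162.7 mol.
Outlet amounts (n = n₀ + Σ ν·ξ):
  C: 319 − 1(203.8) = 115.2
  D: 0 + 1(203.8) − 1(162.7) = 41.15
  A: 0 + 3(162.7) = 488.1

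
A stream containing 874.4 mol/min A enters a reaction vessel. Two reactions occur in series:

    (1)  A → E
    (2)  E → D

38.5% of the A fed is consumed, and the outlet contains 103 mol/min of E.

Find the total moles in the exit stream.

874 mol/min

Conversion of A: A consumed = 1ξ₁ = 0.385 × 874.4 → ξ₁ = 336.6 mol/min.
E balance: n_E = 0 + 1ξ₁ − 1ξ₂ = 103 → ξ₂ = (1·336.6 − 103)/1 = 233.6 mol/min.
Outlet amounts (n = n₀ + Σ ν·ξ):
  A: 874.4 − 1(336.6) = 537.8
  E: 0 + 1(336.6) − 1(233.6) = 103
  D: 0 + 1(233.6) = 233.6
Total out = 537.8 + 103 + 233.6 = 874.4 mol/min.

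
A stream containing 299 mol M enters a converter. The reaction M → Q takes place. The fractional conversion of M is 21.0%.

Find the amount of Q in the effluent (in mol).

62.8 mol

M reacted = 0.21 × 299 = 62.79 mol; ν_M = −1, so ξ = 62.79/1 = 62.79 mol.
Outlet amounts (n = n₀ + ν ξ):
  M: 299 − 1(62.79) = 236.2
  Q: 0 + 1(62.79) = 62.79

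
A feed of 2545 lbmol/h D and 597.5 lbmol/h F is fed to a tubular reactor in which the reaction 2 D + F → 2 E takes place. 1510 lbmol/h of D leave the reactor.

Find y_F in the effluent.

For D: n = n₀ − 2ξ → 1510 = 2545 − 2ξ, giving ξ = 517.5 lbmol/h.
Outlet amounts (n = n₀ + ν ξ):
  D: 2545 − 2(517.5) = 1510
  F: 597.5 − 1(517.5) = 80
  E: 0 + 2(517.5) = 1035
Total out = 2625 lbmol/h; y_F = 80 / 2625 = 0.03048.

0.0305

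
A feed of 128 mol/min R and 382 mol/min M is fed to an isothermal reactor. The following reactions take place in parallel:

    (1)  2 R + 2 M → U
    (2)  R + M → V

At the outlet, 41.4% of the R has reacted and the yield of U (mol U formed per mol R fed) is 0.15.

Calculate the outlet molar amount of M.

329 mol/min

Yield of U: 1ξ₁ / 128 = 0.15 → ξ₁ = 19.2 mol/min.
Conversion of R: 2ξ₁ + 1ξ₂ = 0.414 × 128 = 52.99 → ξ₂ = 14.59 mol/min.
Outlet amounts (n = n₀ + Σ ν·ξ):
  R: 128 − 2(19.2) − 1(14.59) = 75.01
  M: 382 − 2(19.2) − 1(14.59) = 329
  U: 0 + 1(19.2) = 19.2
  V: 0 + 1(14.59) = 14.59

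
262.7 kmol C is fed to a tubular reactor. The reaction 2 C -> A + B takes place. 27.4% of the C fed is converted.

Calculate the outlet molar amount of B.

C reacted = 0.274 × 262.7 = 71.98 kmol; ν_C = −2, so ξ = 71.98/2 = 35.99 kmol.
Outlet amounts (n = n₀ + ν ξ):
  C: 262.7 − 2(35.99) = 190.7
  A: 0 + 1(35.99) = 35.99
  B: 0 + 1(35.99) = 35.99

36 kmol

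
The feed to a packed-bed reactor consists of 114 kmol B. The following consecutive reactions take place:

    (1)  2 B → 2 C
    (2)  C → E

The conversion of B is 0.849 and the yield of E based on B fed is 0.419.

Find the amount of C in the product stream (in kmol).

49 kmol

Conversion of B: B consumed = 2ξ₁ = 0.849 × 114 → ξ₁ = 48.39 kmol.
Yield of E: 1ξ₂ / 114 = 0.419 → ξ₂ = 47.77 kmol.
Outlet amounts (n = n₀ + Σ ν·ξ):
  B: 114 − 2(48.39) = 17.21
  C: 0 + 2(48.39) − 1(47.77) = 49.02
  E: 0 + 1(47.77) = 47.77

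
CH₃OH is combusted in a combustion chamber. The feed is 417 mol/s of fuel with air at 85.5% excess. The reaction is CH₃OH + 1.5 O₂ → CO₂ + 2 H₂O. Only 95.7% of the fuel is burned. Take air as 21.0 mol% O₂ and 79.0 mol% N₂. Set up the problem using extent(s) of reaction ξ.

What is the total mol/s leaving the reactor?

Stoichiometric O₂ = 1.5 × 417 = 625.5 mol/s; O₂ fed = 625.5 × 1.855 = 1160 mol/s.
N₂ fed = 1160 × 79/21 = 4365 mol/s.
Fuel reacted = 0.957 × 417 → ξ = 399.1 mol/s.
Outlet (n = n₀ + ν ξ):
  CH₃OH: 417 − 1(399.1) = 17.93
  O₂: 1160 − 1.5(399.1) = 561.7
  N₂: 4365 (inert)
  CO₂: 0 + 1(399.1) = 399.1
  H₂O: 0 + 2(399.1) = 798.1
Total out = 17.93 + 561.7 + 4365 + 399.1 + 798.1 = 6142 mol/s.

6140 mol/s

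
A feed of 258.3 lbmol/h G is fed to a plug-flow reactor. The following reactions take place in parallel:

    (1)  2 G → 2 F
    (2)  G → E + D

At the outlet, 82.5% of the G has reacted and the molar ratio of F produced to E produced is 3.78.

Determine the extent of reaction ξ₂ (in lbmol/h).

ξ₂ = 44.6 lbmol/h

Conversion of G: G consumed = 0.825 × 258.3 = 213.1 lbmol/h = 2ξ₁ + 1ξ₂.
Selectivity: 2ξ₁ / (1ξ₂) = 3.78 → ξ₁ = 1.89 ξ₂.
Substitute: (2·1.89 + 1) ξ₂ = 213.1 → ξ₂ = 44.58 lbmol/h, ξ₁ = 84.26 lbmol/h.
Outlet amounts (n = n₀ + Σ ν·ξ):
  G: 258.3 − 2(84.26) − 1(44.58) = 45.2
  F: 0 + 2(84.26) = 168.5
  E: 0 + 1(44.58) = 44.58
  D: 0 + 1(44.58) = 44.58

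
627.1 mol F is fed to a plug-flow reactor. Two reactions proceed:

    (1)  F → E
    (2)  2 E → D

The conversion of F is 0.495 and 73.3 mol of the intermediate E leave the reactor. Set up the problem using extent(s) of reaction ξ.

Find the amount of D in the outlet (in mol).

Conversion of F: F consumed = 1ξ₁ = 0.495 × 627.1 → ξ₁ = 310.4 mol.
E balance: n_E = 0 + 1ξ₁ − 2ξ₂ = 73.3 → ξ₂ = (1·310.4 − 73.3)/2 = 118.6 mol.
Outlet amounts (n = n₀ + Σ ν·ξ):
  F: 627.1 − 1(310.4) = 316.7
  E: 0 + 1(310.4) − 2(118.6) = 73.3
  D: 0 + 1(118.6) = 118.6

119 mol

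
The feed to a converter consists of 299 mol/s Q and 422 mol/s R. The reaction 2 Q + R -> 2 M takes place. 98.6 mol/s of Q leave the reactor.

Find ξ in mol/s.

For Q: n = n₀ − 2ξ → 98.6 = 299 − 2ξ, giving ξ = 100.2 mol/s.
Outlet amounts (n = n₀ + ν ξ):
  Q: 299 − 2(100.2) = 98.6
  R: 422 − 1(100.2) = 321.8
  M: 0 + 2(100.2) = 200.4

ξ = 100 mol/s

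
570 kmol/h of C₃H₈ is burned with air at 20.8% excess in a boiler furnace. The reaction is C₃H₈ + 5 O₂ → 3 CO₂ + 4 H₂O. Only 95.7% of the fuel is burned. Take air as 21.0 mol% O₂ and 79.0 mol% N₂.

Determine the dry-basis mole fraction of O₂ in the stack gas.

0.0467

Stoichiometric O₂ = 5 × 570 = 2850 kmol/h; O₂ fed = 2850 × 1.208 = 3443 kmol/h.
N₂ fed = 3443 × 79/21 = 12950 kmol/h.
Fuel reacted = 0.957 × 570 → ξ = 545.5 kmol/h.
Outlet (n = n₀ + ν ξ):
  C₃H₈: 570 − 1(545.5) = 24.51
  O₂: 3443 − 5(545.5) = 715.3
  N₂: 12950 (inert)
  CO₂: 0 + 3(545.5) = 1636
  H₂O: 0 + 4(545.5) = 2182
Dry total = 15330 kmol/h; y_O₂ (dry) = 715.3 / 15330 = 0.04667.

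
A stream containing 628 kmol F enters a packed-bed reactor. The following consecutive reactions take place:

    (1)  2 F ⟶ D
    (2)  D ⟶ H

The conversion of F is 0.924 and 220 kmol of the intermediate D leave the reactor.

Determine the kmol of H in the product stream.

Conversion of F: F consumed = 2ξ₁ = 0.924 × 628 → ξ₁ = 290.1 kmol.
D balance: n_D = 0 + 1ξ₁ − 1ξ₂ = 220 → ξ₂ = (1·290.1 − 220)/1 = 70.14 kmol.
Outlet amounts (n = n₀ + Σ ν·ξ):
  F: 628 − 2(290.1) = 47.73
  D: 0 + 1(290.1) − 1(70.14) = 220
  H: 0 + 1(70.14) = 70.14

70.1 kmol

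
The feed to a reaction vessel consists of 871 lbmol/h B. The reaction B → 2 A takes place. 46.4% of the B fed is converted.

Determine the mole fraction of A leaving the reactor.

B reacted = 0.464 × 871 = 404.1 lbmol/h; ν_B = −1, so ξ = 404.1/1 = 404.1 lbmol/h.
Outlet amounts (n = n₀ + ν ξ):
  B: 871 − 1(404.1) = 466.9
  A: 0 + 2(404.1) = 808.3
Total out = 1275 lbmol/h; y_A = 808.3 / 1275 = 0.6339.

0.634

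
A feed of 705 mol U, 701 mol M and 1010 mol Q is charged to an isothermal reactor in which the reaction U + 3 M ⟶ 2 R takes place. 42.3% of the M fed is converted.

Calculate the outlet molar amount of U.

M reacted = 0.423 × 701 = 296.5 mol; ν_M = −3, so ξ = 296.5/3 = 98.84 mol.
Outlet amounts (n = n₀ + ν ξ):
  U: 705 − 1(98.84) = 606.2
  M: 701 − 3(98.84) = 404.5
  R: 0 + 2(98.84) = 197.7
  Q: 1010 (inert)

606 mol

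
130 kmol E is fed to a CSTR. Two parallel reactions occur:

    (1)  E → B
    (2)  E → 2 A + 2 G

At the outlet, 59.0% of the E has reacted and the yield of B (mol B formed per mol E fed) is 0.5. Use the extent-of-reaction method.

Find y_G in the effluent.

Yield of B: 1ξ₁ / 130 = 0.5 → ξ₁ = 65 kmol.
Conversion of E: 1ξ₁ + 1ξ₂ = 0.59 × 130 = 76.7 → ξ₂ = 11.7 kmol.
Outlet amounts (n = n₀ + Σ ν·ξ):
  E: 130 − 1(65) − 1(11.7) = 53.3
  B: 0 + 1(65) = 65
  A: 0 + 2(11.7) = 23.4
  G: 0 + 2(11.7) = 23.4
Total out = 165.1 kmol; y_G = 23.4 / 165.1 = 0.1417.

0.142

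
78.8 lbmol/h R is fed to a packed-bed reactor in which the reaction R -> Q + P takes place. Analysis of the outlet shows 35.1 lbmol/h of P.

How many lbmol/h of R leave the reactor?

For P: n = n₀ + 1ξ → 35.1 = 0 + 1ξ, giving ξ = 35.1 lbmol/h.
Outlet amounts (n = n₀ + ν ξ):
  R: 78.8 − 1(35.1) = 43.7
  Q: 0 + 1(35.1) = 35.1
  P: 0 + 1(35.1) = 35.1

43.7 lbmol/h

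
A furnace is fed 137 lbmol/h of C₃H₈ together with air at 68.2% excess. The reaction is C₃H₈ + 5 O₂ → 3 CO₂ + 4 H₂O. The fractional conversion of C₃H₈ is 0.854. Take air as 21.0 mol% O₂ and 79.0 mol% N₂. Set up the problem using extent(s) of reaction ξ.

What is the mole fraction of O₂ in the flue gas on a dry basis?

0.108

Stoichiometric O₂ = 5 × 137 = 685 lbmol/h; O₂ fed = 685 × 1.682 = 1152 lbmol/h.
N₂ fed = 1152 × 79/21 = 4334 lbmol/h.
Fuel reacted = 0.854 × 137 → ξ = 117 lbmol/h.
Outlet (n = n₀ + ν ξ):
  C₃H₈: 137 − 1(117) = 20
  O₂: 1152 − 5(117) = 567.2
  N₂: 4334 (inert)
  CO₂: 0 + 3(117) = 351
  H₂O: 0 + 4(117) = 468
Dry total = 5273 lbmol/h; y_O₂ (dry) = 567.2 / 5273 = 0.1076.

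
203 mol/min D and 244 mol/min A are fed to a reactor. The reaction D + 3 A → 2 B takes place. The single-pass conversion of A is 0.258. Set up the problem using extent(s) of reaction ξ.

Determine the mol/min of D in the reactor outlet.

182 mol/min

A reacted = 0.258 × 244 = 62.95 mol/min; ν_A = −3, so ξ = 62.95/3 = 20.98 mol/min.
Outlet amounts (n = n₀ + ν ξ):
  D: 203 − 1(20.98) = 182
  A: 244 − 3(20.98) = 181
  B: 0 + 2(20.98) = 41.97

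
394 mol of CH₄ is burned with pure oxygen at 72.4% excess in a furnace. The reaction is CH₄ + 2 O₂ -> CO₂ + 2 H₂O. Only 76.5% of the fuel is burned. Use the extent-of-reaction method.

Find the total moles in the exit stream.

1750 mol

Stoichiometric O₂ = 2 × 394 = 788 mol; O₂ fed = 788 × 1.724 = 1359 mol.
Fuel reacted = 0.765 × 394 → ξ = 301.4 mol.
Outlet (n = n₀ + ν ξ):
  CH₄: 394 − 1(301.4) = 92.59
  O₂: 1359 − 2(301.4) = 755.7
  CO₂: 0 + 1(301.4) = 301.4
  H₂O: 0 + 2(301.4) = 602.8
Total out = 92.59 + 755.7 + 301.4 + 602.8 = 1753 mol.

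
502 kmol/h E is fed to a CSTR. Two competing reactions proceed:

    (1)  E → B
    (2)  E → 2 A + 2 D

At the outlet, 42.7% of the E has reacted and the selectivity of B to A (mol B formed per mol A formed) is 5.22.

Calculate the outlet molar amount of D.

37.5 kmol/h

Conversion of E: E consumed = 0.427 × 502 = 214.4 kmol/h = 1ξ₁ + 1ξ₂.
Selectivity: 1ξ₁ / (2ξ₂) = 5.22 → ξ₁ = 10.44 ξ₂.
Substitute: (1·10.44 + 1) ξ₂ = 214.4 → ξ₂ = 18.74 kmol/h, ξ₁ = 195.6 kmol/h.
Outlet amounts (n = n₀ + Σ ν·ξ):
  E: 502 − 1(195.6) − 1(18.74) = 287.6
  B: 0 + 1(195.6) = 195.6
  A: 0 + 2(18.74) = 37.47
  D: 0 + 2(18.74) = 37.47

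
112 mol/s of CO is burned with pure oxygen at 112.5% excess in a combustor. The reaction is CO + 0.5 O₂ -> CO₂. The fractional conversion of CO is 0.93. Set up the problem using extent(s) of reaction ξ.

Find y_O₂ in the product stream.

0.374

Stoichiometric O₂ = 0.5 × 112 = 56 mol/s; O₂ fed = 56 × 2.125 = 119 mol/s.
Fuel reacted = 0.93 × 112 → ξ = 104.2 mol/s.
Outlet (n = n₀ + ν ξ):
  CO: 112 − 1(104.2) = 7.84
  O₂: 119 − 0.5(104.2) = 66.92
  CO₂: 0 + 1(104.2) = 104.2
Total out = 178.9 mol/s; y_O₂ = 66.92 / 178.9 = 0.374.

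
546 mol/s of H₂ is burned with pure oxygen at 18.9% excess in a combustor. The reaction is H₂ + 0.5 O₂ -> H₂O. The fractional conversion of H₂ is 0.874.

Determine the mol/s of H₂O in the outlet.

Stoichiometric O₂ = 0.5 × 546 = 273 mol/s; O₂ fed = 273 × 1.189 = 324.6 mol/s.
Fuel reacted = 0.874 × 546 → ξ = 477.2 mol/s.
Outlet (n = n₀ + ν ξ):
  H₂: 546 − 1(477.2) = 68.8
  O₂: 324.6 − 0.5(477.2) = 86
  H₂O: 0 + 1(477.2) = 477.2

477 mol/s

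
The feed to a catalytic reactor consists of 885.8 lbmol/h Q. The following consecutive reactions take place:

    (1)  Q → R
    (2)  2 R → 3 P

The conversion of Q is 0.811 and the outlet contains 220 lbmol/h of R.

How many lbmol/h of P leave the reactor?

748 lbmol/h

Conversion of Q: Q consumed = 1ξ₁ = 0.811 × 885.8 → ξ₁ = 718.4 lbmol/h.
R balance: n_R = 0 + 1ξ₁ − 2ξ₂ = 220 → ξ₂ = (1·718.4 − 220)/2 = 249.2 lbmol/h.
Outlet amounts (n = n₀ + Σ ν·ξ):
  Q: 885.8 − 1(718.4) = 167.4
  R: 0 + 1(718.4) − 2(249.2) = 220
  P: 0 + 3(249.2) = 747.6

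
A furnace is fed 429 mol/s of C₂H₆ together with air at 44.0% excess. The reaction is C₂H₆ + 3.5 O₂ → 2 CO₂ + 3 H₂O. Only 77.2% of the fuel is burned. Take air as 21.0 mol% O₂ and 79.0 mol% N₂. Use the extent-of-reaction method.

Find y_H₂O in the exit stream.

Stoichiometric O₂ = 3.5 × 429 = 1502 mol/s; O₂ fed = 1502 × 1.440 = 2162 mol/s.
N₂ fed = 2162 × 79/21 = 8134 mol/s.
Fuel reacted = 0.772 × 429 → ξ = 331.2 mol/s.
Outlet (n = n₀ + ν ξ):
  C₂H₆: 429 − 1(331.2) = 97.81
  O₂: 2162 − 3.5(331.2) = 1003
  N₂: 8134 (inert)
  CO₂: 0 + 2(331.2) = 662.4
  H₂O: 0 + 3(331.2) = 993.6
Total out = 10890 mol/s; y_H₂O = 993.6 / 10890 = 0.09123.

0.0912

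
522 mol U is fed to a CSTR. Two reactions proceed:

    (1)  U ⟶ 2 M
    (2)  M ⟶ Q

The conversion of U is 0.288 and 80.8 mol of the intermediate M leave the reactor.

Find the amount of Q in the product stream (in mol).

220 mol

Conversion of U: U consumed = 1ξ₁ = 0.288 × 522 → ξ₁ = 150.3 mol.
M balance: n_M = 0 + 2ξ₁ − 1ξ₂ = 80.8 → ξ₂ = (2·150.3 − 80.8)/1 = 219.9 mol.
Outlet amounts (n = n₀ + Σ ν·ξ):
  U: 522 − 1(150.3) = 371.7
  M: 0 + 2(150.3) − 1(219.9) = 80.8
  Q: 0 + 1(219.9) = 219.9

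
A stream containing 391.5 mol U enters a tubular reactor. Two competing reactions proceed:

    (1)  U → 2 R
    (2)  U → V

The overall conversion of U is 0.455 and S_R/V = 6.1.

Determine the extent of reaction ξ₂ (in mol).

Conversion of U: U consumed = 0.455 × 391.5 = 178.1 mol = 1ξ₁ + 1ξ₂.
Selectivity: 2ξ₁ / (1ξ₂) = 6.1 → ξ₁ = 3.05 ξ₂.
Substitute: (1·3.05 + 1) ξ₂ = 178.1 → ξ₂ = 43.98 mol, ξ₁ = 134.1 mol.
Outlet amounts (n = n₀ + Σ ν·ξ):
  U: 391.5 − 1(134.1) − 1(43.98) = 213.4
  R: 0 + 2(134.1) = 268.3
  V: 0 + 1(43.98) = 43.98

ξ₂ = 44 mol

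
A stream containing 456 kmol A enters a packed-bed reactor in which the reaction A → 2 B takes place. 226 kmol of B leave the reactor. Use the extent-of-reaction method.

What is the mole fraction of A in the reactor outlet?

For B: n = n₀ + 2ξ → 226 = 0 + 2ξ, giving ξ = 113 kmol.
Outlet amounts (n = n₀ + ν ξ):
  A: 456 − 1(113) = 343
  B: 0 + 2(113) = 226
Total out = 569 kmol; y_A = 343 / 569 = 0.6028.

0.603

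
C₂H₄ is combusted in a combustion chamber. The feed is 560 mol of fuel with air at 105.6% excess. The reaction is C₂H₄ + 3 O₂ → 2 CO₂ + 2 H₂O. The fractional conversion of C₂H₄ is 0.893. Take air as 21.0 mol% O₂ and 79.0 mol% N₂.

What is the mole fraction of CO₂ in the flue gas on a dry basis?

Stoichiometric O₂ = 3 × 560 = 1680 mol; O₂ fed = 1680 × 2.056 = 3454 mol.
N₂ fed = 3454 × 79/21 = 12990 mol.
Fuel reacted = 0.893 × 560 → ξ = 500.1 mol.
Outlet (n = n₀ + ν ξ):
  C₂H₄: 560 − 1(500.1) = 59.92
  O₂: 3454 − 3(500.1) = 1954
  N₂: 12990 (inert)
  CO₂: 0 + 2(500.1) = 1000
  H₂O: 0 + 2(500.1) = 1000
Dry total = 16010 mol; y_CO₂ (dry) = 1000 / 16010 = 0.06248.

0.0625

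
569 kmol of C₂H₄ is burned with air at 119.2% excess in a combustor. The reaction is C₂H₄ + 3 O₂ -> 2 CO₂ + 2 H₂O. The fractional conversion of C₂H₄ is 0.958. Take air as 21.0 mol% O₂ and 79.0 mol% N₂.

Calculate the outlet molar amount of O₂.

Stoichiometric O₂ = 3 × 569 = 1707 kmol; O₂ fed = 1707 × 2.192 = 3742 kmol.
N₂ fed = 3742 × 79/21 = 14080 kmol.
Fuel reacted = 0.958 × 569 → ξ = 545.1 kmol.
Outlet (n = n₀ + ν ξ):
  C₂H₄: 569 − 1(545.1) = 23.9
  O₂: 3742 − 3(545.1) = 2106
  N₂: 14080 (inert)
  CO₂: 0 + 2(545.1) = 1090
  H₂O: 0 + 2(545.1) = 1090

2110 kmol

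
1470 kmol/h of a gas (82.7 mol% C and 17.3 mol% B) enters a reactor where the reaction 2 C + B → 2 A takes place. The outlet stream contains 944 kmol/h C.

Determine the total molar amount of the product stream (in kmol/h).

For C: n = n₀ − 2ξ → 944 = 1216 − 2ξ, giving ξ = 135.8 kmol/h.
Outlet amounts (n = n₀ + ν ξ):
  C: 1216 − 2(135.8) = 944
  B: 254.3 − 1(135.8) = 118.5
  A: 0 + 2(135.8) = 271.7
Total out = 944 + 118.5 + 271.7 = 1334 kmol/h.

1330 kmol/h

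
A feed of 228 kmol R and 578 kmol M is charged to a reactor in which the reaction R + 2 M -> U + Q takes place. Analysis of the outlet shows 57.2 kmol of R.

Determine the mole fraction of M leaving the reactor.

For R: n = n₀ − 1ξ → 57.2 = 228 − 1ξ, giving ξ = 170.8 kmol.
Outlet amounts (n = n₀ + ν ξ):
  R: 228 − 1(170.8) = 57.2
  M: 578 − 2(170.8) = 236.4
  U: 0 + 1(170.8) = 170.8
  Q: 0 + 1(170.8) = 170.8
Total out = 635.2 kmol; y_M = 236.4 / 635.2 = 0.3722.

0.372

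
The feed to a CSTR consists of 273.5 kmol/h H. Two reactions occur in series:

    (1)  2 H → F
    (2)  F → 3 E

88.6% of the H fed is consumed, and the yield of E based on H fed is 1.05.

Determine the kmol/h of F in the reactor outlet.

Conversion of H: H consumed = 2ξ₁ = 0.886 × 273.5 → ξ₁ = 121.2 kmol/h.
Yield of E: 3ξ₂ / 273.5 = 1.05 → ξ₂ = 95.73 kmol/h.
Outlet amounts (n = n₀ + Σ ν·ξ):
  H: 273.5 − 2(121.2) = 31.18
  F: 0 + 1(121.2) − 1(95.73) = 25.44
  E: 0 + 3(95.73) = 287.2

25.4 kmol/h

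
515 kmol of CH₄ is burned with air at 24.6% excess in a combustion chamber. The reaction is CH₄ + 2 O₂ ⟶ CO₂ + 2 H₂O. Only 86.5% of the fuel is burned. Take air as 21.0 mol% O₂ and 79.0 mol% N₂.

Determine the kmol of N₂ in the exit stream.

4830 kmol

Stoichiometric O₂ = 2 × 515 = 1030 kmol; O₂ fed = 1030 × 1.246 = 1283 kmol.
N₂ fed = 1283 × 79/21 = 4828 kmol.
Fuel reacted = 0.865 × 515 → ξ = 445.5 kmol.
Outlet (n = n₀ + ν ξ):
  CH₄: 515 − 1(445.5) = 69.52
  O₂: 1283 − 2(445.5) = 392.4
  N₂: 4828 (inert)
  CO₂: 0 + 1(445.5) = 445.5
  H₂O: 0 + 2(445.5) = 891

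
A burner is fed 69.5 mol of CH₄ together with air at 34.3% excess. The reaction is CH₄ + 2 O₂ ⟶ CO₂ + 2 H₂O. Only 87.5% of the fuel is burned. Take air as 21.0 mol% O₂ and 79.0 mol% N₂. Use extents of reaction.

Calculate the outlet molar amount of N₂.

Stoichiometric O₂ = 2 × 69.5 = 139 mol; O₂ fed = 139 × 1.343 = 186.7 mol.
N₂ fed = 186.7 × 79/21 = 702.3 mol.
Fuel reacted = 0.875 × 69.5 → ξ = 60.81 mol.
Outlet (n = n₀ + ν ξ):
  CH₄: 69.5 − 1(60.81) = 8.688
  O₂: 186.7 − 2(60.81) = 65.05
  N₂: 702.3 (inert)
  CO₂: 0 + 1(60.81) = 60.81
  H₂O: 0 + 2(60.81) = 121.6

702 mol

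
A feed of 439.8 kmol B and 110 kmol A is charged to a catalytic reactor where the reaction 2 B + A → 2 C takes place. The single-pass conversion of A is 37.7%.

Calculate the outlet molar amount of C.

82.9 kmol

A reacted = 0.377 × 110 = 41.47 kmol; ν_A = −1, so ξ = 41.47/1 = 41.47 kmol.
Outlet amounts (n = n₀ + ν ξ):
  B: 439.8 − 2(41.47) = 356.9
  A: 110 − 1(41.47) = 68.53
  C: 0 + 2(41.47) = 82.94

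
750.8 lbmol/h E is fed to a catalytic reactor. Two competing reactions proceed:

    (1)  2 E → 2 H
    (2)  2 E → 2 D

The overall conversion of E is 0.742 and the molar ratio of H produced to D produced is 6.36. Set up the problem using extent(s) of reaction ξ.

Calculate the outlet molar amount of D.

75.7 lbmol/h

Conversion of E: E consumed = 0.742 × 750.8 = 557.1 lbmol/h = 2ξ₁ + 2ξ₂.
Selectivity: 2ξ₁ / (2ξ₂) = 6.36 → ξ₁ = 6.36 ξ₂.
Substitute: (2·6.36 + 2) ξ₂ = 557.1 → ξ₂ = 37.85 lbmol/h, ξ₁ = 240.7 lbmol/h.
Outlet amounts (n = n₀ + Σ ν·ξ):
  E: 750.8 − 2(240.7) − 2(37.85) = 193.7
  H: 0 + 2(240.7) = 481.4
  D: 0 + 2(37.85) = 75.69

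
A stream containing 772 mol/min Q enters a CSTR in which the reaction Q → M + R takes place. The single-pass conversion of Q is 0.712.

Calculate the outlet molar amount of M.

Q reacted = 0.712 × 772 = 549.7 mol/min; ν_Q = −1, so ξ = 549.7/1 = 549.7 mol/min.
Outlet amounts (n = n₀ + ν ξ):
  Q: 772 − 1(549.7) = 222.3
  M: 0 + 1(549.7) = 549.7
  R: 0 + 1(549.7) = 549.7

550 mol/min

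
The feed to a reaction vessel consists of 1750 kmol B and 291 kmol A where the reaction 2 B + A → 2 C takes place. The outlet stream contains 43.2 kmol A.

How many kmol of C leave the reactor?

496 kmol

For A: n = n₀ − 1ξ → 43.2 = 291 − 1ξ, giving ξ = 247.8 kmol.
Outlet amounts (n = n₀ + ν ξ):
  B: 1750 − 2(247.8) = 1254
  A: 291 − 1(247.8) = 43.2
  C: 0 + 2(247.8) = 495.6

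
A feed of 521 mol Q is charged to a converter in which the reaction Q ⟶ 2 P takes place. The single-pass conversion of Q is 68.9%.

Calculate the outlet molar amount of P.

718 mol

Q reacted = 0.689 × 521 = 359 mol; ν_Q = −1, so ξ = 359/1 = 359 mol.
Outlet amounts (n = n₀ + ν ξ):
  Q: 521 − 1(359) = 162
  P: 0 + 2(359) = 717.9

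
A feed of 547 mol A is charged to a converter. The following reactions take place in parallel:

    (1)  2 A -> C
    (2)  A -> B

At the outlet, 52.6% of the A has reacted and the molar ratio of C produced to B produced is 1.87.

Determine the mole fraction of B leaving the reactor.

Conversion of A: A consumed = 0.526 × 547 = 287.7 mol = 2ξ₁ + 1ξ₂.
Selectivity: 1ξ₁ / (1ξ₂) = 1.87 → ξ₁ = 1.87 ξ₂.
Substitute: (2·1.87 + 1) ξ₂ = 287.7 → ξ₂ = 60.7 mol, ξ₁ = 113.5 mol.
Outlet amounts (n = n₀ + Σ ν·ξ):
  A: 547 − 2(113.5) − 1(60.7) = 259.3
  C: 0 + 1(113.5) = 113.5
  B: 0 + 1(60.7) = 60.7
Total out = 433.5 mol; y_B = 60.7 / 433.5 = 0.14.

0.14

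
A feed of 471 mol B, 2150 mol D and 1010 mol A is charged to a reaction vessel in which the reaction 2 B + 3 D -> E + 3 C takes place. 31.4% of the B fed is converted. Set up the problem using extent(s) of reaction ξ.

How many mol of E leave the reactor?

73.9 mol

B reacted = 0.314 × 471 = 147.9 mol; ν_B = −2, so ξ = 147.9/2 = 73.95 mol.
Outlet amounts (n = n₀ + ν ξ):
  B: 471 − 2(73.95) = 323.1
  D: 2150 − 3(73.95) = 1928
  E: 0 + 1(73.95) = 73.95
  C: 0 + 3(73.95) = 221.8
  A: 1010 (inert)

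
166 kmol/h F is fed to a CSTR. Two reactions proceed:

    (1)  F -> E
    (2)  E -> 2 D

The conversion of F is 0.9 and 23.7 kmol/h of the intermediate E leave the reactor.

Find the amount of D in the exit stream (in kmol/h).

251 kmol/h

Conversion of F: F consumed = 1ξ₁ = 0.9 × 166 → ξ₁ = 149.4 kmol/h.
E balance: n_E = 0 + 1ξ₁ − 1ξ₂ = 23.7 → ξ₂ = (1·149.4 − 23.7)/1 = 125.7 kmol/h.
Outlet amounts (n = n₀ + Σ ν·ξ):
  F: 166 − 1(149.4) = 16.6
  E: 0 + 1(149.4) − 1(125.7) = 23.7
  D: 0 + 2(125.7) = 251.4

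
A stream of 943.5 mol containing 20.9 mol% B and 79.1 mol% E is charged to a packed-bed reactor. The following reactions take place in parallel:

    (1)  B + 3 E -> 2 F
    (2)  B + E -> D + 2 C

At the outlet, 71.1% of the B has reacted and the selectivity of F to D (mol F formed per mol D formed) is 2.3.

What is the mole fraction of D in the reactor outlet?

Conversion of B: B consumed = 0.711 × 197.2 = 140.2 mol = 1ξ₁ + 1ξ₂.
Selectivity: 2ξ₁ / (1ξ₂) = 2.3 → ξ₁ = 1.15 ξ₂.
Substitute: (1·1.15 + 1) ξ₂ = 140.2 → ξ₂ = 65.21 mol, ξ₁ = 74.99 mol.
Outlet amounts (n = n₀ + Σ ν·ξ):
  B: 197.2 − 1(74.99) − 1(65.21) = 56.99
  E: 746.3 − 3(74.99) − 1(65.21) = 456.1
  F: 0 + 2(74.99) = 150
  D: 0 + 1(65.21) = 65.21
  C: 0 + 2(65.21) = 130.4
Total out = 858.7 mol; y_D = 65.21 / 858.7 = 0.07594.

0.0759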